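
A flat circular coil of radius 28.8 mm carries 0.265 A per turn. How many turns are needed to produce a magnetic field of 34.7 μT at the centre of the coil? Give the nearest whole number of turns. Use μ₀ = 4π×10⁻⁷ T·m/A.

For an N-turn coil, B = Nμ₀I/(2R). A single turn gives B₁ = 5.78×10⁻⁶ T with R = 0.0288 m.
N = B/B₁ = 3.47×10⁻⁵ / 5.78×10⁻⁶ = 6.00.

N = 6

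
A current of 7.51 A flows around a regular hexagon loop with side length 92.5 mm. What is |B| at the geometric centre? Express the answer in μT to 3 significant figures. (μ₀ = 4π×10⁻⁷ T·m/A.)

B ≈ 56.2 μT

Each side is a finite straight segment at perpendicular distance d = a/(2 tan(π/6)) = 0.08011 m from the centre, with end-angles ±π/6.
One side contributes B₁ = (μ₀I/4πd)·2 sin(π/6) = 9.37×10⁻⁶ T.
All 6 sides add in the same direction: B = 6 × 9.37×10⁻⁶ = 5.62×10⁻⁵ T.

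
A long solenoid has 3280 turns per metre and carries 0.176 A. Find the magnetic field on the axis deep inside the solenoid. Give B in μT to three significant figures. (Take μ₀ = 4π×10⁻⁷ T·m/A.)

Inside a long solenoid, B = μ₀nI with n = 3280 turns/m.
B = 4π×10⁻⁷ × 3280 × 0.176 = 7.25×10⁻⁴ T.

B ≈ 725 μT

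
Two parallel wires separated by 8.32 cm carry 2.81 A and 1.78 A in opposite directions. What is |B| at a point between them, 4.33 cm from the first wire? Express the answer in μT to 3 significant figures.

B ≈ 21.9 μT

Each long wire gives B = μ₀I/(2πd). Distances are d₁ = 0.0433 m and d₂ = 0.0399 m.
B₁ = 1.30×10⁻⁵ T, B₂ = 8.92×10⁻⁶ T.
Between antiparallel currents both contributions point the same way, so they add. B = B₁ + B₂ = 1.30×10⁻⁵ + 8.92×10⁻⁶ = 2.19×10⁻⁵ T.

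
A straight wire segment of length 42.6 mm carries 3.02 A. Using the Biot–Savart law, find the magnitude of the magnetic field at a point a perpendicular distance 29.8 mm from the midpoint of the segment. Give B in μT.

For a finite straight segment, B = (μ₀I/4πd)(sinθ₁ + sinθ₂), where θ₁, θ₂ are the angles from the perpendicular to each end.
The perpendicular from the point meets the wire at its midpoint, so each end is L/2 = 0.0213 m away along the wire.
sinθ₁ = 0.0213/√(0.0213²+0.0298²) = 0.5815; sinθ₂ = 0.0213/√(0.0213²+0.0298²) = 0.5815.
B = (4π×10⁻⁷ × 3.02) / (4π × 0.0298) × (0.5815 + 0.5815) = 1.18×10⁻⁵ T.

B ≈ 11.8 μT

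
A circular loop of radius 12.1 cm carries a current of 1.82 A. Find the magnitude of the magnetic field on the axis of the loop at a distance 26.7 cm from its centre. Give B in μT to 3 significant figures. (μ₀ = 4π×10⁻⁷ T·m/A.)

B ≈ 0.665 μT

On the axis of a circular loop, B = μ₀IR² / [2(R²+z²)^(3/2)].
R² + z² = (0.121)² + (0.267)² = 0.08593 m², and (R²+z²)^(3/2) = 2.52×10⁻² m³.
B = (4π×10⁻⁷ × 1.82 × 0.01464) / (2 × 2.52×10⁻²) = 6.65×10⁻⁷ T.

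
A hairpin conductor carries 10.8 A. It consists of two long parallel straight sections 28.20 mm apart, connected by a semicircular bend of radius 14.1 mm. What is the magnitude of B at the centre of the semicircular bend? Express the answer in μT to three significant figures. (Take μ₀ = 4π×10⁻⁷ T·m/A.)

B ≈ 394 μT

The semicircular arc contributes B_arc = μ₀I·π/(4πR) = μ₀I/(4R) = 2.41×10⁻⁴ T.
Each semi-infinite lead is at perpendicular distance R = 0.0141 m from the centre, with the perpendicular foot at its near end, so it contributes μ₀I/(4πR); both point the same way, together 1.53×10⁻⁴ T.
Arc and leads all point the same direction: B = 2.41×10⁻⁴ + 1.53×10⁻⁴ = 3.94×10⁻⁴ T.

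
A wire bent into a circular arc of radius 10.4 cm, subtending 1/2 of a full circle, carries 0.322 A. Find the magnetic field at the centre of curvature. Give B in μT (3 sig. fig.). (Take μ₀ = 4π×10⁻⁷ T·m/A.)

The Biot–Savart field of a circular arc at its centre is B = μ₀Iφ/(4πR), with φ = 3.142 rad.
B = (4π×10⁻⁷ × 0.322 × 3.142) / (4π × 0.104) = 9.73×10⁻⁷ T.

B ≈ 0.973 μT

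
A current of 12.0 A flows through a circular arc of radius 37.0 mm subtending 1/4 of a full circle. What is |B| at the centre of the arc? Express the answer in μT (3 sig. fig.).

B ≈ 50.9 μT

The Biot–Savart field of a circular arc at its centre is B = μ₀Iφ/(4πR), with φ = 1.571 rad.
B = (4π×10⁻⁷ × 12.0 × 1.571) / (4π × 0.037) = 5.09×10⁻⁵ T.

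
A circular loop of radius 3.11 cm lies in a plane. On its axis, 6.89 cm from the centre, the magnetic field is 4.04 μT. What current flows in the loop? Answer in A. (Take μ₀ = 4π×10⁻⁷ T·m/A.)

I ≈ 2.87 A

On the axis of a loop, B = μ₀IR²/[2(R²+z²)^(3/2)], so I = 2B(R²+z²)^(3/2)/(μ₀R²).
R² + z² = 0.0009672 + 0.004747 = 0.005714 m²; raised to 3/2 gives 4.32×10⁻⁴ m³.
I = 2 × 4.04×10⁻⁶ × 4.32×10⁻⁴ / (1.26×10⁻⁶ × 0.0009672) = 2.87 A.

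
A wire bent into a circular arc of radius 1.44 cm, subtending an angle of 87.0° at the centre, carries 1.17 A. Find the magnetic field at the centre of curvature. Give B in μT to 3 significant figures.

B ≈ 12.3 μT

The Biot–Savart field of a circular arc at its centre is B = μ₀Iφ/(4πR), with φ = 1.518 rad.
B = (4π×10⁻⁷ × 1.17 × 1.518) / (4π × 0.0144) = 1.23×10⁻⁵ T.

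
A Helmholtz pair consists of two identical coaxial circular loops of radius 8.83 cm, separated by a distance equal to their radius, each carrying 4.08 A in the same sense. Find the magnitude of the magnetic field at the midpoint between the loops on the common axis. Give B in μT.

Each loop contributes B = μ₀IR²/[2(R²+z²)^(3/2)] on the axis, with z measured from that loop.
Loop 1 (z = 0.04415 m): B₁ = 2.08×10⁻⁵ T. Loop 2 (z = 0.04415 m): B₂ = 2.08×10⁻⁵ T.
The fields add: B = B₁ + B₂ = 4.15×10⁻⁵ T.

B ≈ 41.5 μT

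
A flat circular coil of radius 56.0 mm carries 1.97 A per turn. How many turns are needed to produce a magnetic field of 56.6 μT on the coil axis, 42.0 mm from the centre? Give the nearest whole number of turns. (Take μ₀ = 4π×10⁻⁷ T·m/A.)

N = 5

For an N-turn coil, B = Nμ₀IR²/[2(R²+z²)^(3/2)]. A single turn gives B₁ = 1.13×10⁻⁵ T with R = 0.056 m, z = 0.042 m.
N = B/B₁ = 5.66×10⁻⁵ / 1.13×10⁻⁵ = 5.00.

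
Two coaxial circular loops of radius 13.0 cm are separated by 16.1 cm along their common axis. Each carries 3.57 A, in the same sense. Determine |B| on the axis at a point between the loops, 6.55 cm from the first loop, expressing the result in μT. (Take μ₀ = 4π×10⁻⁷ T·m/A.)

Each loop contributes B = μ₀IR²/[2(R²+z²)^(3/2)] on the axis, with z measured from that loop.
Loop 1 (z = 0.0655 m): B₁ = 1.23×10⁻⁵ T. Loop 2 (z = 0.0955 m): B₂ = 9.03×10⁻⁶ T.
The fields add: B = B₁ + B₂ = 2.13×10⁻⁵ T.

B ≈ 21.3 μT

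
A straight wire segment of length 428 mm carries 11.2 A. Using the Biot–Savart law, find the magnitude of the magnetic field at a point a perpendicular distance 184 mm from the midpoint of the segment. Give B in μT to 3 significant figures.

B ≈ 9.23 μT

For a finite straight segment, B = (μ₀I/4πd)(sinθ₁ + sinθ₂), where θ₁, θ₂ are the angles from the perpendicular to each end.
The perpendicular from the point meets the wire at its midpoint, so each end is L/2 = 0.214 m away along the wire.
sinθ₁ = 0.214/√(0.214²+0.184²) = 0.7583; sinθ₂ = 0.214/√(0.214²+0.184²) = 0.7583.
B = (4π×10⁻⁷ × 11.2) / (4π × 0.184) × (0.7583 + 0.7583) = 9.23×10⁻⁶ T.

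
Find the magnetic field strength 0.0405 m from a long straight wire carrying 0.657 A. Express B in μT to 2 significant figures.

For an infinitely long straight wire, B = μ₀I/(2πd).
B = (4π×10⁻⁷ × 0.657) / (2π × 0.0405) = 3.24×10⁻⁶ T.

B ≈ 3.2 μT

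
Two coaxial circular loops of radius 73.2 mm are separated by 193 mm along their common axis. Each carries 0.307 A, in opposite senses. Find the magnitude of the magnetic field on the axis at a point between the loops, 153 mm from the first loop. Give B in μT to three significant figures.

B ≈ 1.57 μT

Each loop contributes B = μ₀IR²/[2(R²+z²)^(3/2)] on the axis, with z measured from that loop.
Loop 1 (z = 0.153 m): B₁ = 2.12×10⁻⁷ T. Loop 2 (z = 0.04 m): B₂ = 1.78×10⁻⁶ T.
The fields oppose: B = |B₁ − B₂| = 1.57×10⁻⁶ T.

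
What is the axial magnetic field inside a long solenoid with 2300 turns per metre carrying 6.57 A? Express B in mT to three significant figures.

Inside a long solenoid, B = μ₀nI with n = 2300 turns/m.
B = 4π×10⁻⁷ × 2300 × 6.57 = 1.90×10⁻² T.

B ≈ 19.0 mT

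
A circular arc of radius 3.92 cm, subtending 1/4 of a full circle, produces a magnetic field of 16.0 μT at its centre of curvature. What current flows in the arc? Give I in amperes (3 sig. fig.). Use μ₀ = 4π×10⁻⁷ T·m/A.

For a circular arc, B = μ₀Iφ/(4πR) with φ in radians; here φ = 1.571 rad.
So I = 4πRB/(μ₀φ) = 4π × 0.0392 × 1.60×10⁻⁵ / (4π×10⁻⁷ × 1.571) = 3.99 A.

I ≈ 3.99 A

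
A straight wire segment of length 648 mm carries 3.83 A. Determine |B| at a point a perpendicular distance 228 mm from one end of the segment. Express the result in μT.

For a finite straight segment, B = (μ₀I/4πd)(sinθ₁ + sinθ₂), where θ₁, θ₂ are the angles from the perpendicular to each end.
The perpendicular foot is at one end, so the two end-offsets along the wire are 0 and L = 0.648 m.
sinθ₁ = 0/√(0²+0.228²) = 0.0000; sinθ₂ = 0.648/√(0.648²+0.228²) = 0.9433.
B = (4π×10⁻⁷ × 3.83) / (4π × 0.228) × (0.0000 + 0.9433) = 1.58×10⁻⁶ T.

B ≈ 1.58 μT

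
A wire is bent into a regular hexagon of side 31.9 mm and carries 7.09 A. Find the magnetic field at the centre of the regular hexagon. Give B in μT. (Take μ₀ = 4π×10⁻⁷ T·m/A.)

B ≈ 154 μT

Each side is a finite straight segment at perpendicular distance d = a/(2 tan(π/6)) = 0.02763 m from the centre, with end-angles ±π/6.
One side contributes B₁ = (μ₀I/4πd)·2 sin(π/6) = 2.57×10⁻⁵ T.
All 6 sides add in the same direction: B = 6 × 2.57×10⁻⁵ = 1.54×10⁻⁴ T.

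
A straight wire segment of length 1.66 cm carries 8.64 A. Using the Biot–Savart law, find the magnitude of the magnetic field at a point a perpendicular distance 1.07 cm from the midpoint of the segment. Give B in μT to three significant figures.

For a finite straight segment, B = (μ₀I/4πd)(sinθ₁ + sinθ₂), where θ₁, θ₂ are the angles from the perpendicular to each end.
The perpendicular from the point meets the wire at its midpoint, so each end is L/2 = 0.0083 m away along the wire.
sinθ₁ = 0.0083/√(0.0083²+0.0107²) = 0.6129; sinθ₂ = 0.0083/√(0.0083²+0.0107²) = 0.6129.
B = (4π×10⁻⁷ × 8.64) / (4π × 0.0107) × (0.6129 + 0.6129) = 9.90×10⁻⁵ T.

B ≈ 99.0 μT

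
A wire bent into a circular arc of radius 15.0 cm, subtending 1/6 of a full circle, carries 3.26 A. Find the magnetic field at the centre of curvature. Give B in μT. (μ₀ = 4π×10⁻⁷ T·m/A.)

The Biot–Savart field of a circular arc at its centre is B = μ₀Iφ/(4πR), with φ = 1.047 rad.
B = (4π×10⁻⁷ × 3.26 × 1.047) / (4π × 0.15) = 2.28×10⁻⁶ T.

B ≈ 2.28 μT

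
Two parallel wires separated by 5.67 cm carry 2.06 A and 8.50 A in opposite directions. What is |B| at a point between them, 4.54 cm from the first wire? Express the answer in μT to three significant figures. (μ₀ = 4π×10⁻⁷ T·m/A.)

Each long wire gives B = μ₀I/(2πd). Distances are d₁ = 0.0454 m and d₂ = 0.0113 m.
B₁ = 9.07×10⁻⁶ T, B₂ = 1.50×10⁻⁴ T.
Between antiparallel currents both contributions point the same way, so they add. B = B₁ + B₂ = 9.07×10⁻⁶ + 1.50×10⁻⁴ = 1.60×10⁻⁴ T.

B ≈ 160 μT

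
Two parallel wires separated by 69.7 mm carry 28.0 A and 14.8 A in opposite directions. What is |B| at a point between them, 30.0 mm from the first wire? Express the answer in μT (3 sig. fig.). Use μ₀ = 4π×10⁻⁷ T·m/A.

B ≈ 261 μT

Each long wire gives B = μ₀I/(2πd). Distances are d₁ = 0.03 m and d₂ = 0.0397 m.
B₁ = 1.87×10⁻⁴ T, B₂ = 7.46×10⁻⁵ T.
Between antiparallel currents both contributions point the same way, so they add. B = B₁ + B₂ = 1.87×10⁻⁴ + 7.46×10⁻⁵ = 2.61×10⁻⁴ T.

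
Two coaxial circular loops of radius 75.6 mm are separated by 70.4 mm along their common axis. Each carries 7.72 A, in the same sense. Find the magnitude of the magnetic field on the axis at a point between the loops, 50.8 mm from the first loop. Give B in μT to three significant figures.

Each loop contributes B = μ₀IR²/[2(R²+z²)^(3/2)] on the axis, with z measured from that loop.
Loop 1 (z = 0.0508 m): B₁ = 3.67×10⁻⁵ T. Loop 2 (z = 0.0196 m): B₂ = 5.82×10⁻⁵ T.
The fields add: B = B₁ + B₂ = 9.49×10⁻⁵ T.

B ≈ 94.9 μT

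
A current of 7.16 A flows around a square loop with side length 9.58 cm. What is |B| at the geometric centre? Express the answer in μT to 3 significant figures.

Each side is a finite straight segment at perpendicular distance d = a/(2 tan(π/4)) = 0.0479 m from the centre, with end-angles ±π/4.
One side contributes B₁ = (μ₀I/4πd)·2 sin(π/4) = 2.11×10⁻⁵ T.
All 4 sides add in the same direction: B = 4 × 2.11×10⁻⁵ = 8.46×10⁻⁵ T.

B ≈ 84.6 μT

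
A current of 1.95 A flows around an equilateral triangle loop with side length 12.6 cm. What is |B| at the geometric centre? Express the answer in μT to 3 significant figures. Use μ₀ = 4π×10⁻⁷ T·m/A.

B ≈ 27.9 μT

Each side is a finite straight segment at perpendicular distance d = a/(2 tan(π/3)) = 0.03637 m from the centre, with end-angles ±π/3.
One side contributes B₁ = (μ₀I/4πd)·2 sin(π/3) = 9.29×10⁻⁶ T.
All 3 sides add in the same direction: B = 3 × 9.29×10⁻⁶ = 2.79×10⁻⁵ T.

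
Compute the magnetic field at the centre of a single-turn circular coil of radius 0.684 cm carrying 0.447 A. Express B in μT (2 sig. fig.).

At the centre of a circular loop the Biot–Savart law gives B = μ₀I/(2R).
B = (4π×10⁻⁷ × 0.447) / (2 × 0.00684) = 4.11×10⁻⁵ T.

B ≈ 41 μT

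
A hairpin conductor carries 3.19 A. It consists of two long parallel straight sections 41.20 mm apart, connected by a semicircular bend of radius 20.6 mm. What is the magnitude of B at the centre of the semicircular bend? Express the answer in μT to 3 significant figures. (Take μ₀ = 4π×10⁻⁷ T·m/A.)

B ≈ 79.6 μT

The semicircular arc contributes B_arc = μ₀I·π/(4πR) = μ₀I/(4R) = 4.86×10⁻⁵ T.
Each semi-infinite lead is at perpendicular distance R = 0.0206 m from the centre, with the perpendicular foot at its near end, so it contributes μ₀I/(4πR); both point the same way, together 3.10×10⁻⁵ T.
Arc and leads all point the same direction: B = 4.86×10⁻⁵ + 3.10×10⁻⁵ = 7.96×10⁻⁵ T.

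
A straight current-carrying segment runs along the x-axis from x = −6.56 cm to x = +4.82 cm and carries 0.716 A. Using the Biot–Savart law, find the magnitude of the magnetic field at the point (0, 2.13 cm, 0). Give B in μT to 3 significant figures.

For a finite straight segment, B = (μ₀I/4πd)(sinθ₁ + sinθ₂), where θ₁, θ₂ are the angles from the perpendicular to each end.
The perpendicular distance is d = 0.0213 m; the end-offsets along the wire are a = 0.0656 m and b = 0.0482 m.
sinθ₁ = 0.0656/√(0.0656²+0.0213²) = 0.9511; sinθ₂ = 0.0482/√(0.0482²+0.0213²) = 0.9147.
B = (4π×10⁻⁷ × 0.716) / (4π × 0.0213) × (0.9511 + 0.9147) = 6.27×10⁻⁶ T.

B ≈ 6.27 μT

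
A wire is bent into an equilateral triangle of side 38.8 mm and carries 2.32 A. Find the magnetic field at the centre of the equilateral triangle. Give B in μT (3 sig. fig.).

Each side is a finite straight segment at perpendicular distance d = a/(2 tan(π/3)) = 0.0112 m from the centre, with end-angles ±π/3.
One side contributes B₁ = (μ₀I/4πd)·2 sin(π/3) = 3.59×10⁻⁵ T.
All 3 sides add in the same direction: B = 3 × 3.59×10⁻⁵ = 1.08×10⁻⁴ T.

B ≈ 108 μT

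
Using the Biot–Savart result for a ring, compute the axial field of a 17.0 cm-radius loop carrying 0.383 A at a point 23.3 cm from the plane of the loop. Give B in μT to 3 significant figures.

B ≈ 0.290 μT

On the axis of a circular loop, B = μ₀IR² / [2(R²+z²)^(3/2)].
R² + z² = (0.17)² + (0.233)² = 0.08319 m², and (R²+z²)^(3/2) = 2.40×10⁻² m³.
B = (4π×10⁻⁷ × 0.383 × 0.0289) / (2 × 2.40×10⁻²) = 2.90×10⁻⁷ T.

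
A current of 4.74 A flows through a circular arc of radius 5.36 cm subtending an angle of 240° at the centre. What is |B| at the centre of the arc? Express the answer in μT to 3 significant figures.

B ≈ 37.0 μT

The Biot–Savart field of a circular arc at its centre is B = μ₀Iφ/(4πR), with φ = 4.189 rad.
B = (4π×10⁻⁷ × 4.74 × 4.189) / (4π × 0.0536) = 3.70×10⁻⁵ T.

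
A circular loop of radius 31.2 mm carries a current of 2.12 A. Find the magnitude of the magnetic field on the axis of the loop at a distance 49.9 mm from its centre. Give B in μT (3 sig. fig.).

On the axis of a circular loop, B = μ₀IR² / [2(R²+z²)^(3/2)].
R² + z² = (0.0312)² + (0.0499)² = 0.003463 m², and (R²+z²)^(3/2) = 2.04×10⁻⁴ m³.
B = (4π×10⁻⁷ × 2.12 × 0.0009734) / (2 × 2.04×10⁻⁴) = 6.36×10⁻⁶ T.

B ≈ 6.36 μT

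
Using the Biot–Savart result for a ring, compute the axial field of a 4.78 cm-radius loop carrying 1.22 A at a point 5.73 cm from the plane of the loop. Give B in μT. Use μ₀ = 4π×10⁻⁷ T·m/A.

On the axis of a circular loop, B = μ₀IR² / [2(R²+z²)^(3/2)].
R² + z² = (0.0478)² + (0.0573)² = 0.005568 m², and (R²+z²)^(3/2) = 4.15×10⁻⁴ m³.
B = (4π×10⁻⁷ × 1.22 × 0.002285) / (2 × 4.15×10⁻⁴) = 4.22×10⁻⁶ T.

B ≈ 4.22 μT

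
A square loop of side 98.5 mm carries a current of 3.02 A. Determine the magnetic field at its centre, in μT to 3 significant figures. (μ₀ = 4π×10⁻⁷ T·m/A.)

Each side is a finite straight segment at perpendicular distance d = a/(2 tan(π/4)) = 0.04925 m from the centre, with end-angles ±π/4.
One side contributes B₁ = (μ₀I/4πd)·2 sin(π/4) = 8.67×10⁻⁶ T.
All 4 sides add in the same direction: B = 4 × 8.67×10⁻⁶ = 3.47×10⁻⁵ T.

B ≈ 34.7 μT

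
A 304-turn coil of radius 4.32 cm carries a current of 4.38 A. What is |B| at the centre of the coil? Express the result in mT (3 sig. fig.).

For an N-turn flat coil, B = Nμ₀I/(2R) with R = 0.0432 m.
B = 304 × 6.37×10⁻⁵ T = 1.94×10⁻² T.

B ≈ 19.4 mT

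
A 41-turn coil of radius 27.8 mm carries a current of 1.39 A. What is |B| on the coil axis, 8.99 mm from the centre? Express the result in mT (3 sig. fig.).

For an N-turn flat coil, B = Nμ₀IR²/[2(R²+z²)^(3/2)] with R = 0.0278 m, z = 0.00899 m.
B = 41 × 2.71×10⁻⁵ T = 1.11×10⁻³ T.

B ≈ 1.11 mT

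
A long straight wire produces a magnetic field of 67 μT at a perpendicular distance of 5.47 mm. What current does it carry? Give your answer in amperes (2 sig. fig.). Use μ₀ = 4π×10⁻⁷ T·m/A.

For a long straight wire B = μ₀I/(2πd), so I = 2πdB/μ₀.
I = 2π × 0.00547 × 6.70×10⁻⁵ / (4π×10⁻⁷) = 1.83 A.

I ≈ 1.8 A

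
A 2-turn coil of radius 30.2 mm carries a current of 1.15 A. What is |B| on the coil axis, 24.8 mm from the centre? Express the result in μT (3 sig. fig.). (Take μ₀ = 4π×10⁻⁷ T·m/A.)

For an N-turn flat coil, B = Nμ₀IR²/[2(R²+z²)^(3/2)] with R = 0.0302 m, z = 0.0248 m.
B = 2 × 1.10×10⁻⁵ T = 2.21×10⁻⁵ T.

B ≈ 22.1 μT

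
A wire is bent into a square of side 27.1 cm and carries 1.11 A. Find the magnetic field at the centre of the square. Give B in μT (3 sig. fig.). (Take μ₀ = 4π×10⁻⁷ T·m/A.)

B ≈ 4.63 μT

Each side is a finite straight segment at perpendicular distance d = a/(2 tan(π/4)) = 0.1355 m from the centre, with end-angles ±π/4.
One side contributes B₁ = (μ₀I/4πd)·2 sin(π/4) = 1.16×10⁻⁶ T.
All 4 sides add in the same direction: B = 4 × 1.16×10⁻⁶ = 4.63×10⁻⁶ T.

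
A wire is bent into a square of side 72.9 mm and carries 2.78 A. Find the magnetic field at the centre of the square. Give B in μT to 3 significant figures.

Each side is a finite straight segment at perpendicular distance d = a/(2 tan(π/4)) = 0.03645 m from the centre, with end-angles ±π/4.
One side contributes B₁ = (μ₀I/4πd)·2 sin(π/4) = 1.08×10⁻⁵ T.
All 4 sides add in the same direction: B = 4 × 1.08×10⁻⁵ = 4.31×10⁻⁵ T.

B ≈ 43.1 μT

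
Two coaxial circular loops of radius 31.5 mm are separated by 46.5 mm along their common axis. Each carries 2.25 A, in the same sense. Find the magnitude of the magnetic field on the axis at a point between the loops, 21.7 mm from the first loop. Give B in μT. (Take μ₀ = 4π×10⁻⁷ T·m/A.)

B ≈ 46.8 μT

Each loop contributes B = μ₀IR²/[2(R²+z²)^(3/2)] on the axis, with z measured from that loop.
Loop 1 (z = 0.0217 m): B₁ = 2.51×10⁻⁵ T. Loop 2 (z = 0.0248 m): B₂ = 2.18×10⁻⁵ T.
The fields add: B = B₁ + B₂ = 4.68×10⁻⁵ T.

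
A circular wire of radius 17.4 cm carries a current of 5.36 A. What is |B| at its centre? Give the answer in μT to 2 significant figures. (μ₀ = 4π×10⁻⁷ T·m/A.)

B ≈ 19 μT

At the centre of a circular loop the Biot–Savart law gives B = μ₀I/(2R).
B = (4π×10⁻⁷ × 5.36) / (2 × 0.174) = 1.94×10⁻⁵ T.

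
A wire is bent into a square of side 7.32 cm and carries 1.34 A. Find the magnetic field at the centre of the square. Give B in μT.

Each side is a finite straight segment at perpendicular distance d = a/(2 tan(π/4)) = 0.0366 m from the centre, with end-angles ±π/4.
One side contributes B₁ = (μ₀I/4πd)·2 sin(π/4) = 5.18×10⁻⁶ T.
All 4 sides add in the same direction: B = 4 × 5.18×10⁻⁶ = 2.07×10⁻⁵ T.

B ≈ 20.7 μT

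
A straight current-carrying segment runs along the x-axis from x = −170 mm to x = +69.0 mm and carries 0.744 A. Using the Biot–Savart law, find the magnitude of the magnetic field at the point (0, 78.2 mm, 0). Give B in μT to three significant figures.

For a finite straight segment, B = (μ₀I/4πd)(sinθ₁ + sinθ₂), where θ₁, θ₂ are the angles from the perpendicular to each end.
The perpendicular distance is d = 0.0782 m; the end-offsets along the wire are a = 0.17 m and b = 0.069 m.
sinθ₁ = 0.17/√(0.17²+0.0782²) = 0.9085; sinθ₂ = 0.069/√(0.069²+0.0782²) = 0.6616.
B = (4π×10⁻⁷ × 0.744) / (4π × 0.0782) × (0.9085 + 0.6616) = 1.49×10⁻⁶ T.

B ≈ 1.49 μT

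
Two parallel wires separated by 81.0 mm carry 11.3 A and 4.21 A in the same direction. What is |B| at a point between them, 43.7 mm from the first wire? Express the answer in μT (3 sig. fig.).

Each long wire gives B = μ₀I/(2πd). Distances are d₁ = 0.0437 m and d₂ = 0.0373 m.
B₁ = 5.17×10⁻⁵ T, B₂ = 2.26×10⁻⁵ T.
Between parallel currents the two contributions point in opposite directions, so they subtract. B = |B₁ − B₂| = |5.17×10⁻⁵ − 2.26×10⁻⁵| = 2.91×10⁻⁵ T.

B ≈ 29.1 μT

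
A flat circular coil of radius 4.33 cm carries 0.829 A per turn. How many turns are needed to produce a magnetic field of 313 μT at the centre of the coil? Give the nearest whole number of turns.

For an N-turn coil, B = Nμ₀I/(2R). A single turn gives B₁ = 1.20×10⁻⁵ T with R = 0.0433 m.
N = B/B₁ = 3.13×10⁻⁴ / 1.20×10⁻⁵ = 26.02.

N = 26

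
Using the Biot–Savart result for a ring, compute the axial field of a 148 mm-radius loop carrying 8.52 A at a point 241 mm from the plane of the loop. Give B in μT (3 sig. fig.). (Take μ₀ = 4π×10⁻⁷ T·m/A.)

B ≈ 5.18 μT

On the axis of a circular loop, B = μ₀IR² / [2(R²+z²)^(3/2)].
R² + z² = (0.148)² + (0.241)² = 0.07998 m², and (R²+z²)^(3/2) = 2.26×10⁻² m³.
B = (4π×10⁻⁷ × 8.52 × 0.0219) / (2 × 2.26×10⁻²) = 5.18×10⁻⁶ T.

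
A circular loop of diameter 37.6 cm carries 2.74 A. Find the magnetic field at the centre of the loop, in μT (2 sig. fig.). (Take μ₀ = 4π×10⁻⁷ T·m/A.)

At the centre of a circular loop the Biot–Savart law gives B = μ₀I/(2R) (so R = 0.188 m).
B = (4π×10⁻⁷ × 2.74) / (2 × 0.188) = 9.16×10⁻⁶ T.

B ≈ 9.2 μT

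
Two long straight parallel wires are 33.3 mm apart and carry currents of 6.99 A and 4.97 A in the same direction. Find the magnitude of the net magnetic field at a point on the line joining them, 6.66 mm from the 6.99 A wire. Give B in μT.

B ≈ 173 μT

Each long wire gives B = μ₀I/(2πd). Distances are d₁ = 0.00666 m and d₂ = 0.02664 m.
B₁ = 2.10×10⁻⁴ T, B₂ = 3.73×10⁻⁵ T.
Between parallel currents the two contributions point in opposite directions, so they subtract. B = |B₁ − B₂| = |2.10×10⁻⁴ − 3.73×10⁻⁵| = 1.73×10⁻⁴ T.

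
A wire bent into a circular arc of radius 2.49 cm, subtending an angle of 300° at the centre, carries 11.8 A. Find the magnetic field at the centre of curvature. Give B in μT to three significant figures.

The Biot–Savart field of a circular arc at its centre is B = μ₀Iφ/(4πR), with φ = 5.236 rad.
B = (4π×10⁻⁷ × 11.8 × 5.236) / (4π × 0.0249) = 2.48×10⁻⁴ T.

B ≈ 248 μT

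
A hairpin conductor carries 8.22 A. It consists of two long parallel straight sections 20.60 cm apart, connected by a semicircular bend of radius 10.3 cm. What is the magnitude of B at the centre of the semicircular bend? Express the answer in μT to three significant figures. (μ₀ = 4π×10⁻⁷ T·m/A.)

The semicircular arc contributes B_arc = μ₀I·π/(4πR) = μ₀I/(4R) = 2.51×10⁻⁵ T.
Each semi-infinite lead is at perpendicular distance R = 0.103 m from the centre, with the perpendicular foot at its near end, so it contributes μ₀I/(4πR); both point the same way, together 1.60×10⁻⁵ T.
Arc and leads all point the same direction: B = 2.51×10⁻⁵ + 1.60×10⁻⁵ = 4.10×10⁻⁵ T.

B ≈ 41.0 μT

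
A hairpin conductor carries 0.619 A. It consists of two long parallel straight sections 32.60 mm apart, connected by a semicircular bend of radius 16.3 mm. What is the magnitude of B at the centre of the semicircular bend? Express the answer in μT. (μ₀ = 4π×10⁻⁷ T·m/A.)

The semicircular arc contributes B_arc = μ₀I·π/(4πR) = μ₀I/(4R) = 1.19×10⁻⁵ T.
Each semi-infinite lead is at perpendicular distance R = 0.0163 m from the centre, with the perpendicular foot at its near end, so it contributes μ₀I/(4πR); both point the same way, together 7.60×10⁻⁶ T.
Arc and leads all point the same direction: B = 1.19×10⁻⁵ + 7.60×10⁻⁶ = 1.95×10⁻⁵ T.

B ≈ 19.5 μT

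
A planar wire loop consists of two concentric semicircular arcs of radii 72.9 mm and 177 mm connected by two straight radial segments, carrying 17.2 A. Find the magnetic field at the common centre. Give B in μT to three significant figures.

The radial connectors point toward the centre, so dl × r̂ = 0 and they contribute nothing.
Each semicircle gives μ₀I/(4R): inner arc 7.41×10⁻⁵ T, outer arc 3.05×10⁻⁵ T.
The two arcs carry current in opposite angular senses, so their fields oppose: B = |7.41×10⁻⁵ − 3.05×10⁻⁵| = 4.36×10⁻⁵ T.

B ≈ 43.6 μT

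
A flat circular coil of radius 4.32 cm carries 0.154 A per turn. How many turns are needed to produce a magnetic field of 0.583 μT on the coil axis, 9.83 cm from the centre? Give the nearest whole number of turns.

For an N-turn coil, B = Nμ₀IR²/[2(R²+z²)^(3/2)]. A single turn gives B₁ = 1.46×10⁻⁷ T with R = 0.0432 m, z = 0.0983 m.
N = B/B₁ = 5.83×10⁻⁷ / 1.46×10⁻⁷ = 4.00.

N = 4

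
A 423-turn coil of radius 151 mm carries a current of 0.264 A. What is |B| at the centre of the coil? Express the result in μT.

B ≈ 465 μT

For an N-turn flat coil, B = Nμ₀I/(2R) with R = 0.151 m.
B = 423 × 1.10×10⁻⁶ T = 4.65×10⁻⁴ T.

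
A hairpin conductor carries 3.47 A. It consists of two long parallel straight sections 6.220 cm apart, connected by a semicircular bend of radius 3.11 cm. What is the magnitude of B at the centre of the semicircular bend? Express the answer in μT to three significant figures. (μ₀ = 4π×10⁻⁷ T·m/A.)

The semicircular arc contributes B_arc = μ₀I·π/(4πR) = μ₀I/(4R) = 3.51×10⁻⁵ T.
Each semi-infinite lead is at perpendicular distance R = 0.0311 m from the centre, with the perpendicular foot at its near end, so it contributes μ₀I/(4πR); both point the same way, together 2.23×10⁻⁵ T.
Arc and leads all point the same direction: B = 3.51×10⁻⁵ + 2.23×10⁻⁵ = 5.74×10⁻⁵ T.

B ≈ 57.4 μT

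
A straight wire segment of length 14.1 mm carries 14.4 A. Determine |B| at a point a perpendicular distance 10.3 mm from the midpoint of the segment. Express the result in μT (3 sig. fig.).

For a finite straight segment, B = (μ₀I/4πd)(sinθ₁ + sinθ₂), where θ₁, θ₂ are the angles from the perpendicular to each end.
The perpendicular from the point meets the wire at its midpoint, so each end is L/2 = 0.00705 m away along the wire.
sinθ₁ = 0.00705/√(0.00705²+0.0103²) = 0.5648; sinθ₂ = 0.00705/√(0.00705²+0.0103²) = 0.5648.
B = (4π×10⁻⁷ × 14.4) / (4π × 0.0103) × (0.5648 + 0.5648) = 1.58×10⁻⁴ T.

B ≈ 158 μT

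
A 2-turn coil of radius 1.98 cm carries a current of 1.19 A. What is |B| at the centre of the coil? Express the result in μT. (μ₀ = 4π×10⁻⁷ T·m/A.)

For an N-turn flat coil, B = Nμ₀I/(2R) with R = 0.0198 m.
B = 2 × 3.78×10⁻⁵ T = 7.55×10⁻⁵ T.

B ≈ 75.5 μT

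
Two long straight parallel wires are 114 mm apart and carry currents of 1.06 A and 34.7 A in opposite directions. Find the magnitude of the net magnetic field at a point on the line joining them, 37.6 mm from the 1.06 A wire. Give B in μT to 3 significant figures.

Each long wire gives B = μ₀I/(2πd). Distances are d₁ = 0.0376 m and d₂ = 0.0764 m.
B₁ = 5.64×10⁻⁶ T, B₂ = 9.08×10⁻⁵ T.
Between antiparallel currents both contributions point the same way, so they add. B = B₁ + B₂ = 5.64×10⁻⁶ + 9.08×10⁻⁵ = 9.65×10⁻⁵ T.

B ≈ 96.5 μT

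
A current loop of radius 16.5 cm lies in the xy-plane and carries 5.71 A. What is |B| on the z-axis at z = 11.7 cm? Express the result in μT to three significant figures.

B ≈ 11.8 μT

On the axis of a circular loop, B = μ₀IR² / [2(R²+z²)^(3/2)].
R² + z² = (0.165)² + (0.117)² = 0.04091 m², and (R²+z²)^(3/2) = 8.28×10⁻³ m³.
B = (4π×10⁻⁷ × 5.71 × 0.02723) / (2 × 8.28×10⁻³) = 1.18×10⁻⁵ T.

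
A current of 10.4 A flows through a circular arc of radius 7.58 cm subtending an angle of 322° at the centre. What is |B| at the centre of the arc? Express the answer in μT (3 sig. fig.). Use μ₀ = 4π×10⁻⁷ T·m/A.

B ≈ 77.1 μT

The Biot–Savart field of a circular arc at its centre is B = μ₀Iφ/(4πR), with φ = 5.62 rad.
B = (4π×10⁻⁷ × 10.4 × 5.62) / (4π × 0.0758) = 7.71×10⁻⁵ T.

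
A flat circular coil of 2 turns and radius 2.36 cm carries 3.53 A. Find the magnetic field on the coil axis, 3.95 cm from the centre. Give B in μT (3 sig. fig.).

B ≈ 25.4 μT

For an N-turn flat coil, B = Nμ₀IR²/[2(R²+z²)^(3/2)] with R = 0.0236 m, z = 0.0395 m.
B = 2 × 1.27×10⁻⁵ T = 2.54×10⁻⁵ T.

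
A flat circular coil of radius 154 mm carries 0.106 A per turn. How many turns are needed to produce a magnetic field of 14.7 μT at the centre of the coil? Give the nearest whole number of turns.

N = 34

For an N-turn coil, B = Nμ₀I/(2R). A single turn gives B₁ = 4.32×10⁻⁷ T with R = 0.154 m.
N = B/B₁ = 1.47×10⁻⁵ / 4.32×10⁻⁷ = 33.99.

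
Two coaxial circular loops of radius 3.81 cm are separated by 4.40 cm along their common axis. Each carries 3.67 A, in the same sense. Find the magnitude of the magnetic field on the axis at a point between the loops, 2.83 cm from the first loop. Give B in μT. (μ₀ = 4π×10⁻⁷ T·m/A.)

B ≈ 79.1 μT

Each loop contributes B = μ₀IR²/[2(R²+z²)^(3/2)] on the axis, with z measured from that loop.
Loop 1 (z = 0.0283 m): B₁ = 3.13×10⁻⁵ T. Loop 2 (z = 0.0157 m): B₂ = 4.78×10⁻⁵ T.
The fields add: B = B₁ + B₂ = 7.91×10⁻⁵ T.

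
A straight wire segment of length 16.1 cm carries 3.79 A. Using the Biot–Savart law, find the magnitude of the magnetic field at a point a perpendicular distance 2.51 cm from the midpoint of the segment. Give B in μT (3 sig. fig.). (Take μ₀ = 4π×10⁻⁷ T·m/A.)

For a finite straight segment, B = (μ₀I/4πd)(sinθ₁ + sinθ₂), where θ₁, θ₂ are the angles from the perpendicular to each end.
The perpendicular from the point meets the wire at its midpoint, so each end is L/2 = 0.0805 m away along the wire.
sinθ₁ = 0.0805/√(0.0805²+0.0251²) = 0.9547; sinθ₂ = 0.0805/√(0.0805²+0.0251²) = 0.9547.
B = (4π×10⁻⁷ × 3.79) / (4π × 0.0251) × (0.9547 + 0.9547) = 2.88×10⁻⁵ T.

B ≈ 28.8 μT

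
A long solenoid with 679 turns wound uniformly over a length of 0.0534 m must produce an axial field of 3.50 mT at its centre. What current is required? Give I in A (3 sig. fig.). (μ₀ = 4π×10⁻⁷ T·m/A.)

Inside a long solenoid B = μ₀nI with n = 1.272×10⁴ m⁻¹, so I = B/(μ₀n).
I = 3.50×10⁻³ / (4π×10⁻⁷ × 1.272×10⁴) = 0.219 A.

I ≈ 0.219 A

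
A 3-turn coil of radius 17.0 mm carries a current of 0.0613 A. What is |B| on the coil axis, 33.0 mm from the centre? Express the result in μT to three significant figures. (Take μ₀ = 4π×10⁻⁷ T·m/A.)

For an N-turn flat coil, B = Nμ₀IR²/[2(R²+z²)^(3/2)] with R = 0.017 m, z = 0.033 m.
B = 3 × 2.18×10⁻⁷ T = 6.53×10⁻⁷ T.

B ≈ 0.653 μT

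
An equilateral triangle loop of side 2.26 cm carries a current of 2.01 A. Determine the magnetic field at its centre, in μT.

B ≈ 160 μT

Each side is a finite straight segment at perpendicular distance d = a/(2 tan(π/3)) = 0.006524 m from the centre, with end-angles ±π/3.
One side contributes B₁ = (μ₀I/4πd)·2 sin(π/3) = 5.34×10⁻⁵ T.
All 3 sides add in the same direction: B = 3 × 5.34×10⁻⁵ = 1.60×10⁻⁴ T.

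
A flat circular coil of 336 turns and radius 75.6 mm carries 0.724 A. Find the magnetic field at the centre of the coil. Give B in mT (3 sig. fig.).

For an N-turn flat coil, B = Nμ₀I/(2R) with R = 0.0756 m.
B = 336 × 6.02×10⁻⁶ T = 2.02×10⁻³ T.

B ≈ 2.02 mT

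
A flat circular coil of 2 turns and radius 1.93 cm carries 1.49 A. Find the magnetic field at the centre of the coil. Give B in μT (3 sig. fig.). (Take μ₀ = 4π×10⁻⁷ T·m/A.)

B ≈ 97.0 μT

For an N-turn flat coil, B = Nμ₀I/(2R) with R = 0.0193 m.
B = 2 × 4.85×10⁻⁵ T = 9.70×10⁻⁵ T.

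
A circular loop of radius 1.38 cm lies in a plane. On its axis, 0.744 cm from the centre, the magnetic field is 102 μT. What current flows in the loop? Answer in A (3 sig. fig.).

On the axis of a loop, B = μ₀IR²/[2(R²+z²)^(3/2)], so I = 2B(R²+z²)^(3/2)/(μ₀R²).
R² + z² = 0.0001904 + 5.535×10⁻⁵ = 0.0002458 m²; raised to 3/2 gives 3.85×10⁻⁶ m³.
I = 2 × 1.02×10⁻⁴ × 3.85×10⁻⁶ / (1.26×10⁻⁶ × 0.0001904) = 3.28 A.

I ≈ 3.28 A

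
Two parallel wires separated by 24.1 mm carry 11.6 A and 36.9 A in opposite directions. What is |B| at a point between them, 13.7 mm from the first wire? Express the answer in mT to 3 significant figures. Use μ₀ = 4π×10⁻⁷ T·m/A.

B ≈ 0.879 mT

Each long wire gives B = μ₀I/(2πd). Distances are d₁ = 0.0137 m and d₂ = 0.0104 m.
B₁ = 1.69×10⁻⁴ T, B₂ = 7.10×10⁻⁴ T.
Between antiparallel currents both contributions point the same way, so they add. B = B₁ + B₂ = 1.69×10⁻⁴ + 7.10×10⁻⁴ = 8.79×10⁻⁴ T.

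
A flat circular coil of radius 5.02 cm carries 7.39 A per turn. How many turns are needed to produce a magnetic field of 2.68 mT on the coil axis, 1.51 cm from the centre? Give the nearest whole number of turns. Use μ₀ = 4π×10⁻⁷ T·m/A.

N = 33

For an N-turn coil, B = Nμ₀IR²/[2(R²+z²)^(3/2)]. A single turn gives B₁ = 8.12×10⁻⁵ T with R = 0.0502 m, z = 0.0151 m.
N = B/B₁ = 2.68×10⁻³ / 8.12×10⁻⁵ = 32.99.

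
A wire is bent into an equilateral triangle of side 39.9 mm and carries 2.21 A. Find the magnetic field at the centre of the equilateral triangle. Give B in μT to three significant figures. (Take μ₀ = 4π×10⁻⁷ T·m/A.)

B ≈ 99.7 μT

Each side is a finite straight segment at perpendicular distance d = a/(2 tan(π/3)) = 0.01152 m from the centre, with end-angles ±π/3.
One side contributes B₁ = (μ₀I/4πd)·2 sin(π/3) = 3.32×10⁻⁵ T.
All 3 sides add in the same direction: B = 3 × 3.32×10⁻⁵ = 9.97×10⁻⁵ T.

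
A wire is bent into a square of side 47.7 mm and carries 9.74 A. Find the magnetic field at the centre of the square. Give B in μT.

B ≈ 231 μT

Each side is a finite straight segment at perpendicular distance d = a/(2 tan(π/4)) = 0.02385 m from the centre, with end-angles ±π/4.
One side contributes B₁ = (μ₀I/4πd)·2 sin(π/4) = 5.78×10⁻⁵ T.
All 4 sides add in the same direction: B = 4 × 5.78×10⁻⁵ = 2.31×10⁻⁴ T.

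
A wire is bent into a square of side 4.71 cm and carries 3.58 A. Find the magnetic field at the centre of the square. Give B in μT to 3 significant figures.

Each side is a finite straight segment at perpendicular distance d = a/(2 tan(π/4)) = 0.02355 m from the centre, with end-angles ±π/4.
One side contributes B₁ = (μ₀I/4πd)·2 sin(π/4) = 2.15×10⁻⁵ T.
All 4 sides add in the same direction: B = 4 × 2.15×10⁻⁵ = 8.60×10⁻⁵ T.

B ≈ 86.0 μT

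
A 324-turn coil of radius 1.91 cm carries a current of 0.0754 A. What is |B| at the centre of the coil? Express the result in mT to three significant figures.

B ≈ 0.804 mT

For an N-turn flat coil, B = Nμ₀I/(2R) with R = 0.0191 m.
B = 324 × 2.48×10⁻⁶ T = 8.04×10⁻⁴ T.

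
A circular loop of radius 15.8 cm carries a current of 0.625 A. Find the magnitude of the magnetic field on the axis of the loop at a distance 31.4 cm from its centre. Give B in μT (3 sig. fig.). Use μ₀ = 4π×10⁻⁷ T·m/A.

B ≈ 0.226 μT

On the axis of a circular loop, B = μ₀IR² / [2(R²+z²)^(3/2)].
R² + z² = (0.158)² + (0.314)² = 0.1236 m², and (R²+z²)^(3/2) = 4.34×10⁻² m³.
B = (4π×10⁻⁷ × 0.625 × 0.02496) / (2 × 4.34×10⁻²) = 2.26×10⁻⁷ T.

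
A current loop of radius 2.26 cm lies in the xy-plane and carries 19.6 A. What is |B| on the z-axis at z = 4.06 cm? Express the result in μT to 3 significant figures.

B ≈ 62.7 μT

On the axis of a circular loop, B = μ₀IR² / [2(R²+z²)^(3/2)].
R² + z² = (0.0226)² + (0.0406)² = 0.002159 m², and (R²+z²)^(3/2) = 1.00×10⁻⁴ m³.
B = (4π×10⁻⁷ × 19.6 × 0.0005108) / (2 × 1.00×10⁻⁴) = 6.27×10⁻⁵ T.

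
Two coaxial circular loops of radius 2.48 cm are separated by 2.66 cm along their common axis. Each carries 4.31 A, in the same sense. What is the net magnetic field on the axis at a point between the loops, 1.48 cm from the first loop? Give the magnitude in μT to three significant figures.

Each loop contributes B = μ₀IR²/[2(R²+z²)^(3/2)] on the axis, with z measured from that loop.
Loop 1 (z = 0.0148 m): B₁ = 6.91×10⁻⁵ T. Loop 2 (z = 0.0118 m): B₂ = 8.04×10⁻⁵ T.
The fields add: B = B₁ + B₂ = 1.50×10⁻⁴ T.

B ≈ 150 μT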